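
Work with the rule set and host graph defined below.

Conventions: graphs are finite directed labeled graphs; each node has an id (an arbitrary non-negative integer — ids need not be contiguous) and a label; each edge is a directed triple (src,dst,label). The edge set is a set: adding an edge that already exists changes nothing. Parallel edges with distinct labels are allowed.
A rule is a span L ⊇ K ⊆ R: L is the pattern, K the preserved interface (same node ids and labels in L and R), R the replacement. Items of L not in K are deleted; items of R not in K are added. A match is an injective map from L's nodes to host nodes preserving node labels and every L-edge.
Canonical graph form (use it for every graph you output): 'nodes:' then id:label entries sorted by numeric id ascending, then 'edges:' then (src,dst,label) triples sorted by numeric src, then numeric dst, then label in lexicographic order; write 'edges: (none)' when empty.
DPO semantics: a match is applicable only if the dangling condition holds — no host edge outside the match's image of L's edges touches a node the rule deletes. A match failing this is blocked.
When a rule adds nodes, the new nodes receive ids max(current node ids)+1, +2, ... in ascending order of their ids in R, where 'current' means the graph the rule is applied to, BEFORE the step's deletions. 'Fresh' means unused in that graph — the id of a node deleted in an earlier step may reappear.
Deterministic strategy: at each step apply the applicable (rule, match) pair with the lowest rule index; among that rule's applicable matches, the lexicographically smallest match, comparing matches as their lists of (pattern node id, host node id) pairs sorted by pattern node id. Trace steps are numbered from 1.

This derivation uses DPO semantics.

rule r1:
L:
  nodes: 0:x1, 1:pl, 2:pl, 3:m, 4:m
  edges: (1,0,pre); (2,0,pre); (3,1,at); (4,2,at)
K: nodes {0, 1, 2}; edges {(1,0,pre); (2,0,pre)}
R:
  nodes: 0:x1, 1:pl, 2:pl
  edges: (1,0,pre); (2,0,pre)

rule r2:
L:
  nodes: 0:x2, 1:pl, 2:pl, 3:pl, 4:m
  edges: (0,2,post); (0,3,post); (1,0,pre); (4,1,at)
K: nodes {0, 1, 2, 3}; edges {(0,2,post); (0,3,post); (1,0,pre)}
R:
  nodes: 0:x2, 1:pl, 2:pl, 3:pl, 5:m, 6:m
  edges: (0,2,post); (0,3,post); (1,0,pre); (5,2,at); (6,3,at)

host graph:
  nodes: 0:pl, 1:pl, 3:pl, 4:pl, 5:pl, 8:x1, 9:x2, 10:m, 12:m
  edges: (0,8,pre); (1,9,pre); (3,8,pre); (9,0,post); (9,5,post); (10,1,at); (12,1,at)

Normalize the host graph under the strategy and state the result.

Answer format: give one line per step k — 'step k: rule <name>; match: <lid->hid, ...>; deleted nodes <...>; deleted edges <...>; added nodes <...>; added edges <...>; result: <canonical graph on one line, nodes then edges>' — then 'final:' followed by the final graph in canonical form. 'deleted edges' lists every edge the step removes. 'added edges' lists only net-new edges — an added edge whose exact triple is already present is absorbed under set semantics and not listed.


step 1: rule r2; match: 0->9, 1->1, 2->0, 3->5, 4->10; deleted nodes 10; deleted edges (10,1,at); added nodes 13, 14; added edges (13,0,at); (14,5,at); result: nodes: 0:pl, 1:pl, 3:pl, 4:pl, 5:pl, 8:x1, 9:x2, 12:m, 13:m, 14:m edges: (0,8,pre); (1,9,pre); (3,8,pre); (9,0,post); (9,5,post); (12,1,at); (13,0,at); (14,5,at)
step 2: rule r2; match: 0->9, 1->1, 2->0, 3->5, 4->12; deleted nodes 12; deleted edges (12,1,at); added nodes 15, 16; added edges (15,0,at); (16,5,at); result: nodes: 0:pl, 1:pl, 3:pl, 4:pl, 5:pl, 8:x1, 9:x2, 13:m, 14:m, 15:m, 16:m edges: (0,8,pre); (1,9,pre); (3,8,pre); (9,0,post); (9,5,post); (13,0,at); (14,5,at); (15,0,at); (16,5,at)
final:
nodes: 0:pl, 1:pl, 3:pl, 4:pl, 5:pl, 8:x1, 9:x2, 13:m, 14:m, 15:m, 16:m
edges: (0,8,pre); (1,9,pre); (3,8,pre); (9,0,post); (9,5,post); (13,0,at); (14,5,at); (15,0,at); (16,5,at)


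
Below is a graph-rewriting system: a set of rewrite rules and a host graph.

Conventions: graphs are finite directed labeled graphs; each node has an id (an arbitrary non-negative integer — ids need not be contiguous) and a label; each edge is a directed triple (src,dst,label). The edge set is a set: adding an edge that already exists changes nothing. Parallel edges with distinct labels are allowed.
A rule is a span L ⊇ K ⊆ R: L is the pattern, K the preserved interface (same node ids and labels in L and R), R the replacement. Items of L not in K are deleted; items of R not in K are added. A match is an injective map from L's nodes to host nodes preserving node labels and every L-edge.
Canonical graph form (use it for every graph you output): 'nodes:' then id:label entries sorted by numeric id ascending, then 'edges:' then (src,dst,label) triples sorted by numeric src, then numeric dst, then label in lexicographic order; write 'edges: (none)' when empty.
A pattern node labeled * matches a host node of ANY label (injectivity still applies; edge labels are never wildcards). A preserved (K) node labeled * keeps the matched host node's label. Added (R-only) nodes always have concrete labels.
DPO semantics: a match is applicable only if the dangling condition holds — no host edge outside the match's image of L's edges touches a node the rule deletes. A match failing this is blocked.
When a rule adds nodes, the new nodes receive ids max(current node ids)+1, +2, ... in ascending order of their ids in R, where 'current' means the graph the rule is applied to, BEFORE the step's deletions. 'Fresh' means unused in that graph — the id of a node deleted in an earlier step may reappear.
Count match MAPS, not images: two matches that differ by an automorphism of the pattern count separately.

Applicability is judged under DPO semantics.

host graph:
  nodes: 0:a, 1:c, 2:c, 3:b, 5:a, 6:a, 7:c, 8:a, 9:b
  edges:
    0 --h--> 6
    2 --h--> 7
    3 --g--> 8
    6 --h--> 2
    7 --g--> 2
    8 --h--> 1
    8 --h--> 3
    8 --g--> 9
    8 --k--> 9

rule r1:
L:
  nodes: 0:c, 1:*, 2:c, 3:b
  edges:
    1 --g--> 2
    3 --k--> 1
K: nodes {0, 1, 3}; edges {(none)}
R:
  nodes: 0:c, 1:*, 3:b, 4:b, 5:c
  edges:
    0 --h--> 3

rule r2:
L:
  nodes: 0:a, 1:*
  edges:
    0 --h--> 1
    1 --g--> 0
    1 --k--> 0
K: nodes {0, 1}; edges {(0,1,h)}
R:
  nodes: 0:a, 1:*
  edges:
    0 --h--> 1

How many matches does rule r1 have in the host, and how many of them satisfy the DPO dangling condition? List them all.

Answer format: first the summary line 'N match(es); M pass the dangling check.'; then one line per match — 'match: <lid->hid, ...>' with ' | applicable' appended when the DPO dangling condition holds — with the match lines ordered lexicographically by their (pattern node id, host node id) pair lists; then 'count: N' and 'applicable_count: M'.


0 match(es); 0 pass the dangling check.
count: 0
applicable_count: 0


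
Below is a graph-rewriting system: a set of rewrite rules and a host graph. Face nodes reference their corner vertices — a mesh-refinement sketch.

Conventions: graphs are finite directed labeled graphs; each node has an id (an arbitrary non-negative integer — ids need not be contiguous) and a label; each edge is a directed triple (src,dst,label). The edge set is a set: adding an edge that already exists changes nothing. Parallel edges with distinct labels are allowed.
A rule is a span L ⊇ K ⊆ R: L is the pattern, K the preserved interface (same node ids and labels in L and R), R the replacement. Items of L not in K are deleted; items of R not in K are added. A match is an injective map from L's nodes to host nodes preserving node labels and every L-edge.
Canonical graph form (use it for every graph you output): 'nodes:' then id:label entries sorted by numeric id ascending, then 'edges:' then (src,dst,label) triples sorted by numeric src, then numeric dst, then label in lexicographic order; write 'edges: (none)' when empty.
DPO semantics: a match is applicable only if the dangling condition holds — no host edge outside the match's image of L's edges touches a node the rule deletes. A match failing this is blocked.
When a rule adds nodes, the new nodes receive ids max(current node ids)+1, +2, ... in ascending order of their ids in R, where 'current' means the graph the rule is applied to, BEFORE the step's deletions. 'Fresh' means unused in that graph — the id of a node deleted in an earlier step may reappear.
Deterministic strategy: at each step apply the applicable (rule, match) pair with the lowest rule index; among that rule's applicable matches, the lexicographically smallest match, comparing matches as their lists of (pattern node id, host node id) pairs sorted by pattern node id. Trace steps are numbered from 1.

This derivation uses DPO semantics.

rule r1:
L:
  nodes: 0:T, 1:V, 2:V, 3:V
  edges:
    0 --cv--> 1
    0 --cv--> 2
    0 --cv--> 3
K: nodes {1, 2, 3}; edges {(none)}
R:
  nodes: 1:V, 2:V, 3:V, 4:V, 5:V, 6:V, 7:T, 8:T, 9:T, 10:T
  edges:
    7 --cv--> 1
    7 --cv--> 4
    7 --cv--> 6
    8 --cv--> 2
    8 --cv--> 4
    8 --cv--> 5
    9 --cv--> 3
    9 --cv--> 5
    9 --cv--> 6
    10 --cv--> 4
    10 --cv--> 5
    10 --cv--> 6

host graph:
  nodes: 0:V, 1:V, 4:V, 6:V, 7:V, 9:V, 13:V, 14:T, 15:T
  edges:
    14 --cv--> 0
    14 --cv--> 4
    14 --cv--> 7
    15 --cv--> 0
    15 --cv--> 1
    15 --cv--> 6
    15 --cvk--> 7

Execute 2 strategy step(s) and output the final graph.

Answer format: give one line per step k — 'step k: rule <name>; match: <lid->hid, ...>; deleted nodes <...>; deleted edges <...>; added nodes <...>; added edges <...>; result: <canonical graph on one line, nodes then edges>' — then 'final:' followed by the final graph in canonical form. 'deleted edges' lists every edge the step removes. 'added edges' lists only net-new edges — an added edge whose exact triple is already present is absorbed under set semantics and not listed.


step 1: rule r1; match: 0->14, 1->0, 2->4, 3->7; deleted nodes 14; deleted edges (14,0,cv); (14,4,cv); (14,7,cv); added nodes 16, 17, 18, 19, 20, 21, 22; added edges (19,0,cv); (19,16,cv); (19,18,cv); (20,4,cv); (20,16,cv); (20,17,cv); (21,7,cv); (21,17,cv); (21,18,cv); (22,16,cv); (22,17,cv); (22,18,cv); result: nodes: 0:V, 1:V, 4:V, 6:V, 7:V, 9:V, 13:V, 15:T, 16:V, 17:V, 18:V, 19:T, 20:T, 21:T, 22:T edges: (15,0,cv); (15,1,cv); (15,6,cv); (15,7,cvk); (19,0,cv); (19,16,cv); (19,18,cv); (20,4,cv); (20,16,cv); (20,17,cv); (21,7,cv); (21,17,cv); (21,18,cv); (22,16,cv); (22,17,cv); (22,18,cv)
step 2: rule r1; match: 0->19, 1->0, 2->16, 3->18; deleted nodes 19; deleted edges (19,0,cv); (19,16,cv); (19,18,cv); added nodes 23, 24, 25, 26, 27, 28, 29; added edges (26,0,cv); (26,23,cv); (26,25,cv); (27,16,cv); (27,23,cv); (27,24,cv); (28,18,cv); (28,24,cv); (28,25,cv); (29,23,cv); (29,24,cv); (29,25,cv); result: nodes: 0:V, 1:V, 4:V, 6:V, 7:V, 9:V, 13:V, 15:T, 16:V, 17:V, 18:V, 20:T, 21:T, 22:T, 23:V, 24:V, 25:V, 26:T, 27:T, 28:T, 29:T edges: (15,0,cv); (15,1,cv); (15,6,cv); (15,7,cvk); (20,4,cv); (20,16,cv); (20,17,cv); (21,7,cv); (21,17,cv); (21,18,cv); (22,16,cv); (22,17,cv); (22,18,cv); (26,0,cv); (26,23,cv); (26,25,cv); (27,16,cv); (27,23,cv); (27,24,cv); (28,18,cv); (28,24,cv); (28,25,cv); (29,23,cv); (29,24,cv); (29,25,cv)
final:
nodes: 0:V, 1:V, 4:V, 6:V, 7:V, 9:V, 13:V, 15:T, 16:V, 17:V, 18:V, 20:T, 21:T, 22:T, 23:V, 24:V, 25:V, 26:T, 27:T, 28:T, 29:T
edges: (15,0,cv); (15,1,cv); (15,6,cv); (15,7,cvk); (20,4,cv); (20,16,cv); (20,17,cv); (21,7,cv); (21,17,cv); (21,18,cv); (22,16,cv); (22,17,cv); (22,18,cv); (26,0,cv); (26,23,cv); (26,25,cv); (27,16,cv); (27,23,cv); (27,24,cv); (28,18,cv); (28,24,cv); (28,25,cv); (29,23,cv); (29,24,cv); (29,25,cv)


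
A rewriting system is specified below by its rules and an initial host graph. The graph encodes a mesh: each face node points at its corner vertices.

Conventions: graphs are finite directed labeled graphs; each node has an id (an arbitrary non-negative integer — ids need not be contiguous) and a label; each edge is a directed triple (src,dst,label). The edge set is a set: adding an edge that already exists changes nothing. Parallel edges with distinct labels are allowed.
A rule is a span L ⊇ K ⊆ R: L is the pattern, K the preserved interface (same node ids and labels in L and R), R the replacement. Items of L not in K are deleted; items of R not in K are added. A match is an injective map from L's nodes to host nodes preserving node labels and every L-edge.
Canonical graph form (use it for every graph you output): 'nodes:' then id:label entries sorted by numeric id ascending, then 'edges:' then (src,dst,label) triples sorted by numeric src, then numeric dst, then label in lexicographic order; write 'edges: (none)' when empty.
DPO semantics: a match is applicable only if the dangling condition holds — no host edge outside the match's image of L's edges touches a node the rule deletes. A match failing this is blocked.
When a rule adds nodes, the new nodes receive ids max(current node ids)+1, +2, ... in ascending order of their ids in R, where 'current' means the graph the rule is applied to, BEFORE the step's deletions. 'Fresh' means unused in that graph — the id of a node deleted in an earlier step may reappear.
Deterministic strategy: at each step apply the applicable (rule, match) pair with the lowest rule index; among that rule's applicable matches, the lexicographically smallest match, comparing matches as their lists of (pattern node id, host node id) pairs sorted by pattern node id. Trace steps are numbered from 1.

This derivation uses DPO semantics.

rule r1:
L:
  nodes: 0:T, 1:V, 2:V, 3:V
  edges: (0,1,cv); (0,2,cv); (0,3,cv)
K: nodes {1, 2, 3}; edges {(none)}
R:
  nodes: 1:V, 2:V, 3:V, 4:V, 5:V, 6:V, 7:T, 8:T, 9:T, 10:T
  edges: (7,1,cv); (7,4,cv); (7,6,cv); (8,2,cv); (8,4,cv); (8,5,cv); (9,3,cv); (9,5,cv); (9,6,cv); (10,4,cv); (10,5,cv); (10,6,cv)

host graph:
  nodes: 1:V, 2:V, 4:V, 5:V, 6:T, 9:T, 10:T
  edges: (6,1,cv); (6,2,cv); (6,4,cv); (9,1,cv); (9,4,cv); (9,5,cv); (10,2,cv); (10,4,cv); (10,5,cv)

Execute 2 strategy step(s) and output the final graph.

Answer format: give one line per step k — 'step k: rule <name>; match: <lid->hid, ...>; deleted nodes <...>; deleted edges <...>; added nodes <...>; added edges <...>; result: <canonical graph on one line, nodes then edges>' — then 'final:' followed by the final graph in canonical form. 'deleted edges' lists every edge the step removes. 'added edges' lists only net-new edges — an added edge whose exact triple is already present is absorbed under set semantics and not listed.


step 1: rule r1; match: 0->6, 1->1, 2->2, 3->4; deleted nodes 6; deleted edges (6,1,cv); (6,2,cv); (6,4,cv); added nodes 11, 12, 13, 14, 15, 16, 17; added edges (14,1,cv); (14,11,cv); (14,13,cv); (15,2,cv); (15,11,cv); (15,12,cv); (16,4,cv); (16,12,cv); (16,13,cv); (17,11,cv); (17,12,cv); (17,13,cv); result: nodes: 1:V, 2:V, 4:V, 5:V, 9:T, 10:T, 11:V, 12:V, 13:V, 14:T, 15:T, 16:T, 17:T edges: (9,1,cv); (9,4,cv); (9,5,cv); (10,2,cv); (10,4,cv); (10,5,cv); (14,1,cv); (14,11,cv); (14,13,cv); (15,2,cv); (15,11,cv); (15,12,cv); (16,4,cv); (16,12,cv); (16,13,cv); (17,11,cv); (17,12,cv); (17,13,cv)
step 2: rule r1; match: 0->9, 1->1, 2->4, 3->5; deleted nodes 9; deleted edges (9,1,cv); (9,4,cv); (9,5,cv); added nodes 18, 19, 20, 21, 22, 23, 24; added edges (21,1,cv); (21,18,cv); (21,20,cv); (22,4,cv); (22,18,cv); (22,19,cv); (23,5,cv); (23,19,cv); (23,20,cv); (24,18,cv); (24,19,cv); (24,20,cv); result: nodes: 1:V, 2:V, 4:V, 5:V, 10:T, 11:V, 12:V, 13:V, 14:T, 15:T, 16:T, 17:T, 18:V, 19:V, 20:V, 21:T, 22:T, 23:T, 24:T edges: (10,2,cv); (10,4,cv); (10,5,cv); (14,1,cv); (14,11,cv); (14,13,cv); (15,2,cv); (15,11,cv); (15,12,cv); (16,4,cv); (16,12,cv); (16,13,cv); (17,11,cv); (17,12,cv); (17,13,cv); (21,1,cv); (21,18,cv); (21,20,cv); (22,4,cv); (22,18,cv); (22,19,cv); (23,5,cv); (23,19,cv); (23,20,cv); (24,18,cv); (24,19,cv); (24,20,cv)
final:
nodes: 1:V, 2:V, 4:V, 5:V, 10:T, 11:V, 12:V, 13:V, 14:T, 15:T, 16:T, 17:T, 18:V, 19:V, 20:V, 21:T, 22:T, 23:T, 24:T
edges: (10,2,cv); (10,4,cv); (10,5,cv); (14,1,cv); (14,11,cv); (14,13,cv); (15,2,cv); (15,11,cv); (15,12,cv); (16,4,cv); (16,12,cv); (16,13,cv); (17,11,cv); (17,12,cv); (17,13,cv); (21,1,cv); (21,18,cv); (21,20,cv); (22,4,cv); (22,18,cv); (22,19,cv); (23,5,cv); (23,19,cv); (23,20,cv); (24,18,cv); (24,19,cv); (24,20,cv)


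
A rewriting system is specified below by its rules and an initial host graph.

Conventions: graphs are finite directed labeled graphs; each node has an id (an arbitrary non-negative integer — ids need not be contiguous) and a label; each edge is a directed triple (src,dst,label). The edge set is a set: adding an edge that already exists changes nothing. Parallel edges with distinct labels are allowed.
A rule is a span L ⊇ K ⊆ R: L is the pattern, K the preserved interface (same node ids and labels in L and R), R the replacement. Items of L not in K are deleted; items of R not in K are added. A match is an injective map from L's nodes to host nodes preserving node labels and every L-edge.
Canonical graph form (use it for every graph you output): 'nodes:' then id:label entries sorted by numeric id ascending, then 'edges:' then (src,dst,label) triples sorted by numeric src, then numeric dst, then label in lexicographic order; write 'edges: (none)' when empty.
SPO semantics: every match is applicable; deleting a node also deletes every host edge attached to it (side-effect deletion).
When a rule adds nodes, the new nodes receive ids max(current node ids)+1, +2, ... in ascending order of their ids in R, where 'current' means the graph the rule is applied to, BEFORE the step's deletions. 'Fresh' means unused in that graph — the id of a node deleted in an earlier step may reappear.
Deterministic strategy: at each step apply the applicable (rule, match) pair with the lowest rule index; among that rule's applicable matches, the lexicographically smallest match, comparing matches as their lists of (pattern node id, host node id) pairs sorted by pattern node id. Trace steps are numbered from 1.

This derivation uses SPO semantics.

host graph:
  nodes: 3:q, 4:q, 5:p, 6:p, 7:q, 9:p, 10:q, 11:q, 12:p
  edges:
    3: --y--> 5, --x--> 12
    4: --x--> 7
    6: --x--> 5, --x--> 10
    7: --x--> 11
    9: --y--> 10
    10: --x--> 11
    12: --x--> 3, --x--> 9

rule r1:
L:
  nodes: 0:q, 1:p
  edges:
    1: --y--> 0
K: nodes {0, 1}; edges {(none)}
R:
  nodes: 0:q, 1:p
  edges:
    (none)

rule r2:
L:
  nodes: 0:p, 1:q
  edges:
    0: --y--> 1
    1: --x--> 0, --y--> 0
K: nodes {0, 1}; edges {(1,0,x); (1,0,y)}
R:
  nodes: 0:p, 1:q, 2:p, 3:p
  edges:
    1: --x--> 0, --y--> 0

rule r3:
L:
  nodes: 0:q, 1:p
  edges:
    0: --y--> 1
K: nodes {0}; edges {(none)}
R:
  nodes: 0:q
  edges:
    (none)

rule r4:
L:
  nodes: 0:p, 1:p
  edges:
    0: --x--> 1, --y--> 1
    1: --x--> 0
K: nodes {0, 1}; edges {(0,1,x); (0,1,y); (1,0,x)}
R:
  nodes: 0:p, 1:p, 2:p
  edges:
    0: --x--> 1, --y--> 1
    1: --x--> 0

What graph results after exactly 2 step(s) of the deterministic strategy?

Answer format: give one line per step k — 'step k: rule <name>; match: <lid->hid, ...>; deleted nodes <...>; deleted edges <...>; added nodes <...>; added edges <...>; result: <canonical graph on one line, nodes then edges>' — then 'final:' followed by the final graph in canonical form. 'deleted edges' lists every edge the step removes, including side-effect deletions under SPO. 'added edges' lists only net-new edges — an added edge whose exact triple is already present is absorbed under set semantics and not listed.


step 1: rule r1; match: 0->10, 1->9; deleted nodes (none); deleted edges (9,10,y); added nodes (none); added edges (none); result: nodes: 3:q, 4:q, 5:p, 6:p, 7:q, 9:p, 10:q, 11:q, 12:p edges: (3,5,y); (3,12,x); (4,7,x); (6,5,x); (6,10,x); (7,11,x); (10,11,x); (12,3,x); (12,9,x)
step 2: rule r3; match: 0->3, 1->5; deleted nodes 5; deleted edges (3,5,y); (6,5,x); added nodes (none); added edges (none); result: nodes: 3:q, 4:q, 6:p, 7:q, 9:p, 10:q, 11:q, 12:p edges: (3,12,x); (4,7,x); (6,10,x); (7,11,x); (10,11,x); (12,3,x); (12,9,x)
final:
nodes: 3:q, 4:q, 6:p, 7:q, 9:p, 10:q, 11:q, 12:p
edges: (3,12,x); (4,7,x); (6,10,x); (7,11,x); (10,11,x); (12,3,x); (12,9,x)


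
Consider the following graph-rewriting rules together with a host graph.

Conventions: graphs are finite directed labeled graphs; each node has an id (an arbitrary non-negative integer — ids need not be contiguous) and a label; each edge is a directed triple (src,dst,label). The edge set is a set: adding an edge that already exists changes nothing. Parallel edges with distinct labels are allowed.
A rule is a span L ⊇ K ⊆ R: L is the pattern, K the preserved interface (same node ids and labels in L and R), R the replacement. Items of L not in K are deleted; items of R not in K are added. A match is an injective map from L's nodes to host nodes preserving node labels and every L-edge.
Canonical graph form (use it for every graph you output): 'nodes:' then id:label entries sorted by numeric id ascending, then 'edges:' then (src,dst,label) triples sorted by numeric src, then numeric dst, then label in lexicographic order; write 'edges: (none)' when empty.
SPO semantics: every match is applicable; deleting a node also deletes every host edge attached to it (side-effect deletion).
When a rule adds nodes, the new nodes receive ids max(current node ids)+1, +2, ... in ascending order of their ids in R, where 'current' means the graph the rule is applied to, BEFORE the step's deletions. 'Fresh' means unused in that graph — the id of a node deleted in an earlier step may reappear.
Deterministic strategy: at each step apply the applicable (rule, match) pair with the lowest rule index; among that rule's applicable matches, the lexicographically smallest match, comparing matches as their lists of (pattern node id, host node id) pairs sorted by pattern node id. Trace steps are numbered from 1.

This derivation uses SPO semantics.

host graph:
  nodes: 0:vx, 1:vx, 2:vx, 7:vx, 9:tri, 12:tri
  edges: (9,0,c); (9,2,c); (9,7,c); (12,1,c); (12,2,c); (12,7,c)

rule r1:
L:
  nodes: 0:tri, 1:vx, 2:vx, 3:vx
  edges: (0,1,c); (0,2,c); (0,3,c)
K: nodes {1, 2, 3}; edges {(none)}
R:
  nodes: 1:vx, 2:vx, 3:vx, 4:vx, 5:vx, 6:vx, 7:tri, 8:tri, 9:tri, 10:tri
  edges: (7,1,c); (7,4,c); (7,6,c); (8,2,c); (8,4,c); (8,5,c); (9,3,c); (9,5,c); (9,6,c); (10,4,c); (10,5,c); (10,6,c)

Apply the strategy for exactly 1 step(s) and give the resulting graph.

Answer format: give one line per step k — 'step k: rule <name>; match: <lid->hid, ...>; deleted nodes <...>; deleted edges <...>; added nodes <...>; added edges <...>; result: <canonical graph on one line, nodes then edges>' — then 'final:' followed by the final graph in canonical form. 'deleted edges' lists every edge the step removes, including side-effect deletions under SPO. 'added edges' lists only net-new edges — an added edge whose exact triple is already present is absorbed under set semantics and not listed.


step 1: rule r1; match: 0->9, 1->0, 2->2, 3->7; deleted nodes 9; deleted edges (9,0,c); (9,2,c); (9,7,c); added nodes 13, 14, 15, 16, 17, 18, 19; added edges (16,0,c); (16,13,c); (16,15,c); (17,2,c); (17,13,c); (17,14,c); (18,7,c); (18,14,c); (18,15,c); (19,13,c); (19,14,c); (19,15,c); result: nodes: 0:vx, 1:vx, 2:vx, 7:vx, 12:tri, 13:vx, 14:vx, 15:vx, 16:tri, 17:tri, 18:tri, 19:tri edges: (12,1,c); (12,2,c); (12,7,c); (16,0,c); (16,13,c); (16,15,c); (17,2,c); (17,13,c); (17,14,c); (18,7,c); (18,14,c); (18,15,c); (19,13,c); (19,14,c); (19,15,c)
final:
nodes: 0:vx, 1:vx, 2:vx, 7:vx, 12:tri, 13:vx, 14:vx, 15:vx, 16:tri, 17:tri, 18:tri, 19:tri
edges: (12,1,c); (12,2,c); (12,7,c); (16,0,c); (16,13,c); (16,15,c); (17,2,c); (17,13,c); (17,14,c); (18,7,c); (18,14,c); (18,15,c); (19,13,c); (19,14,c); (19,15,c)


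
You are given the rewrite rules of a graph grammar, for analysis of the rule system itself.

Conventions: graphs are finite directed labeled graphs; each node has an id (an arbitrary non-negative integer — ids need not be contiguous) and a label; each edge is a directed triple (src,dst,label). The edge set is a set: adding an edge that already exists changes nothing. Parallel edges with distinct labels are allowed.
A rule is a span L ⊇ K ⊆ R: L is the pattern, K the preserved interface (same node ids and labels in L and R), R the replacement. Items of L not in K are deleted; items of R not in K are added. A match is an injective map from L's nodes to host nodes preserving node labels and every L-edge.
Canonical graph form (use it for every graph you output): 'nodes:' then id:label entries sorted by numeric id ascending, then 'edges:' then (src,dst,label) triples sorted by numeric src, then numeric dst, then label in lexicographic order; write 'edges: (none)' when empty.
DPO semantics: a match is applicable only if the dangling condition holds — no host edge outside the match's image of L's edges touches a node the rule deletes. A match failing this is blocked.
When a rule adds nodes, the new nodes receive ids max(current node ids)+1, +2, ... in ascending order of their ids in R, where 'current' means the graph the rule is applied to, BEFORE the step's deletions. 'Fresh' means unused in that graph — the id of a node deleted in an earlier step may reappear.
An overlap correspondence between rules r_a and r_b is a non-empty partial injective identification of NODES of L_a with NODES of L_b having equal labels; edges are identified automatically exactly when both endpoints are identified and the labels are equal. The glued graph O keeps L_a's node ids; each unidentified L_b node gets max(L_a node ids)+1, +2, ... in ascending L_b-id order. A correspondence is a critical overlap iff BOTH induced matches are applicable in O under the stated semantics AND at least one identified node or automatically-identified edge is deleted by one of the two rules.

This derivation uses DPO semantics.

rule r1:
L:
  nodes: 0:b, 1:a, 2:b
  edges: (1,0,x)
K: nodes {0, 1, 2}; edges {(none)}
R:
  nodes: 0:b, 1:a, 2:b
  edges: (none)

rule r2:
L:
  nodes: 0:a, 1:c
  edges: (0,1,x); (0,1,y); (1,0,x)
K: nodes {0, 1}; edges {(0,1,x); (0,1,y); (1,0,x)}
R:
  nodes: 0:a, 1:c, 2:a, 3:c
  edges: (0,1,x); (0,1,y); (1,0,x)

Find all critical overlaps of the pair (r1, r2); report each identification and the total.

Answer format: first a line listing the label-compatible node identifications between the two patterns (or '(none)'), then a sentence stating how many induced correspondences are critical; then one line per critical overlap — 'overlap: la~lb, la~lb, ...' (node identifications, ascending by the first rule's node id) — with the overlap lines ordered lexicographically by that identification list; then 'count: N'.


label-compatible node identifications between L(r1) and L(r2): 1~0
0 of the induced correspondences are critical overlaps of r1 and r2.
count: 0


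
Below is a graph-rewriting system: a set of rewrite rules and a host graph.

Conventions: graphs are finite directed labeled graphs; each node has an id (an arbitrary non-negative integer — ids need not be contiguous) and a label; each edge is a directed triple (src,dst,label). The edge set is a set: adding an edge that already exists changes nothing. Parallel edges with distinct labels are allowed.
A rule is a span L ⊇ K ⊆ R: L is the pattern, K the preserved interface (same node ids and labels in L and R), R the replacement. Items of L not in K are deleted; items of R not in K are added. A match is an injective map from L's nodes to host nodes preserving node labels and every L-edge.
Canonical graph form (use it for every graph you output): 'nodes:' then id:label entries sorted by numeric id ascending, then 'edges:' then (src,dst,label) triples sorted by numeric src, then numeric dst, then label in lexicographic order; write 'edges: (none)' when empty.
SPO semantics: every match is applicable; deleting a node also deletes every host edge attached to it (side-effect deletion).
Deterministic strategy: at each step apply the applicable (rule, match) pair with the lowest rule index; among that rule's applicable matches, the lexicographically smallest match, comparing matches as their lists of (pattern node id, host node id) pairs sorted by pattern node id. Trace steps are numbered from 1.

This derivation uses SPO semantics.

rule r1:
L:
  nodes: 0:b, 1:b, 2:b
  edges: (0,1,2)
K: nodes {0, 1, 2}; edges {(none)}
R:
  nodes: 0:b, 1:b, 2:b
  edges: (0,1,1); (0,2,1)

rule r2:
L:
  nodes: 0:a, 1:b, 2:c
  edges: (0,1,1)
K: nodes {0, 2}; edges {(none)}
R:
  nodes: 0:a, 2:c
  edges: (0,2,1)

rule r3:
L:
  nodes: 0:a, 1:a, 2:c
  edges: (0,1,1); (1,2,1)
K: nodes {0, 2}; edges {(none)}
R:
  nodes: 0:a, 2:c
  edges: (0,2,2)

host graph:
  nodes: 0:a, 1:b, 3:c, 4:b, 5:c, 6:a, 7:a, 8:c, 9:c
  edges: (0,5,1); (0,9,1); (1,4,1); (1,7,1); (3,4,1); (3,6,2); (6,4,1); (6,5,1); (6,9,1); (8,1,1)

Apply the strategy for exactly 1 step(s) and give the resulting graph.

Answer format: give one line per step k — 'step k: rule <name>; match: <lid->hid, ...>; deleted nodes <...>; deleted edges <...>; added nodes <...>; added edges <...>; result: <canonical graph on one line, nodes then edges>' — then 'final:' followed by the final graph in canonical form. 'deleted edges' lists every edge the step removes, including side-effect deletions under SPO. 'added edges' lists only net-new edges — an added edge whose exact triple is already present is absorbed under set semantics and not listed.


step 1: rule r2; match: 0->6, 1->4, 2->3; deleted nodes 4; deleted edges (1,4,1); (3,4,1); (6,4,1); added nodes (none); added edges (6,3,1); result: nodes: 0:a, 1:b, 3:c, 5:c, 6:a, 7:a, 8:c, 9:c edges: (0,5,1); (0,9,1); (1,7,1); (3,6,2); (6,3,1); (6,5,1); (6,9,1); (8,1,1)
final:
nodes: 0:a, 1:b, 3:c, 5:c, 6:a, 7:a, 8:c, 9:c
edges: (0,5,1); (0,9,1); (1,7,1); (3,6,2); (6,3,1); (6,5,1); (6,9,1); (8,1,1)


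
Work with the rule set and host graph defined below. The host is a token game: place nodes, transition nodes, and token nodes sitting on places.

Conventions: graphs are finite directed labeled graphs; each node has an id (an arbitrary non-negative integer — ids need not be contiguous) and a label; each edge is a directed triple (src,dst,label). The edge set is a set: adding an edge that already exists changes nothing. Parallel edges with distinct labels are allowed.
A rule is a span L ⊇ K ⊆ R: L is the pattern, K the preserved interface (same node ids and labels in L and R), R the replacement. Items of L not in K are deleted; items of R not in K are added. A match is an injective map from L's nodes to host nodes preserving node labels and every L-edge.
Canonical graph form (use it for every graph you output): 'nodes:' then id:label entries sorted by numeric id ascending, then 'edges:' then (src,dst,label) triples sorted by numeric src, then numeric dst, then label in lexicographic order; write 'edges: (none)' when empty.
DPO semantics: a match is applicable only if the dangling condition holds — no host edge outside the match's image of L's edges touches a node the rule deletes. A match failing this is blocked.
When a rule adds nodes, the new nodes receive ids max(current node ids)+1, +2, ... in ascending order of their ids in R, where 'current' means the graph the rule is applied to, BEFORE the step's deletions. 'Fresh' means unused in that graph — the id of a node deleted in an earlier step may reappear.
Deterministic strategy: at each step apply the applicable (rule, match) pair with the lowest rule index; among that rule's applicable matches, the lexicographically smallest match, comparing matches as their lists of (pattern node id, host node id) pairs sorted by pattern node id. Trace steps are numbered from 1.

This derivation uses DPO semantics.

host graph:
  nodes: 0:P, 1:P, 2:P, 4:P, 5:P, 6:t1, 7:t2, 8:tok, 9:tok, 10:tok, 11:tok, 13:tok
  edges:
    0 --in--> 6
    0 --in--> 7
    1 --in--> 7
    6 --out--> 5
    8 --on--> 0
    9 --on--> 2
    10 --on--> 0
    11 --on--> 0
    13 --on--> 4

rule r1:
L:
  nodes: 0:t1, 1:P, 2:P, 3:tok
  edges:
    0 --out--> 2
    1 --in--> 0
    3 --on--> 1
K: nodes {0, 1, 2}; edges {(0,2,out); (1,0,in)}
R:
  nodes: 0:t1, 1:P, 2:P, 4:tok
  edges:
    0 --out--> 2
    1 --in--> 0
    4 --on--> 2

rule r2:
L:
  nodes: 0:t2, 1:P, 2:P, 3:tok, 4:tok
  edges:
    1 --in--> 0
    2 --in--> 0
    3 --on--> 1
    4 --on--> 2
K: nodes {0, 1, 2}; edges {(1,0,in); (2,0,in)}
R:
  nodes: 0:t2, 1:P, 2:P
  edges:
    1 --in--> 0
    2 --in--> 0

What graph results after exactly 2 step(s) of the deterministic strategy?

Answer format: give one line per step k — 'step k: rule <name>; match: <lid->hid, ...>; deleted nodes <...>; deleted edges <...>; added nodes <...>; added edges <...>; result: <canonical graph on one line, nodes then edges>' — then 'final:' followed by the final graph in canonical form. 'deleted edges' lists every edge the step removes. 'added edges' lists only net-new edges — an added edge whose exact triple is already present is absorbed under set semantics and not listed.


step 1: rule r1; match: 0->6, 1->0, 2->5, 3->8; deleted nodes 8; deleted edges (8,0,on); added nodes 14; added edges (14,5,on); result: nodes: 0:P, 1:P, 2:P, 4:P, 5:P, 6:t1, 7:t2, 9:tok, 10:tok, 11:tok, 13:tok, 14:tok edges: (0,6,in); (0,7,in); (1,7,in); (6,5,out); (9,2,on); (10,0,on); (11,0,on); (13,4,on); (14,5,on)
step 2: rule r1; match: 0->6, 1->0, 2->5, 3->10; deleted nodes 10; deleted edges (10,0,on); added nodes 15; added edges (15,5,on); result: nodes: 0:P, 1:P, 2:P, 4:P, 5:P, 6:t1, 7:t2, 9:tok, 11:tok, 13:tok, 14:tok, 15:tok edges: (0,6,in); (0,7,in); (1,7,in); (6,5,out); (9,2,on); (11,0,on); (13,4,on); (14,5,on); (15,5,on)
final:
nodes: 0:P, 1:P, 2:P, 4:P, 5:P, 6:t1, 7:t2, 9:tok, 11:tok, 13:tok, 14:tok, 15:tok
edges: (0,6,in); (0,7,in); (1,7,in); (6,5,out); (9,2,on); (11,0,on); (13,4,on); (14,5,on); (15,5,on)


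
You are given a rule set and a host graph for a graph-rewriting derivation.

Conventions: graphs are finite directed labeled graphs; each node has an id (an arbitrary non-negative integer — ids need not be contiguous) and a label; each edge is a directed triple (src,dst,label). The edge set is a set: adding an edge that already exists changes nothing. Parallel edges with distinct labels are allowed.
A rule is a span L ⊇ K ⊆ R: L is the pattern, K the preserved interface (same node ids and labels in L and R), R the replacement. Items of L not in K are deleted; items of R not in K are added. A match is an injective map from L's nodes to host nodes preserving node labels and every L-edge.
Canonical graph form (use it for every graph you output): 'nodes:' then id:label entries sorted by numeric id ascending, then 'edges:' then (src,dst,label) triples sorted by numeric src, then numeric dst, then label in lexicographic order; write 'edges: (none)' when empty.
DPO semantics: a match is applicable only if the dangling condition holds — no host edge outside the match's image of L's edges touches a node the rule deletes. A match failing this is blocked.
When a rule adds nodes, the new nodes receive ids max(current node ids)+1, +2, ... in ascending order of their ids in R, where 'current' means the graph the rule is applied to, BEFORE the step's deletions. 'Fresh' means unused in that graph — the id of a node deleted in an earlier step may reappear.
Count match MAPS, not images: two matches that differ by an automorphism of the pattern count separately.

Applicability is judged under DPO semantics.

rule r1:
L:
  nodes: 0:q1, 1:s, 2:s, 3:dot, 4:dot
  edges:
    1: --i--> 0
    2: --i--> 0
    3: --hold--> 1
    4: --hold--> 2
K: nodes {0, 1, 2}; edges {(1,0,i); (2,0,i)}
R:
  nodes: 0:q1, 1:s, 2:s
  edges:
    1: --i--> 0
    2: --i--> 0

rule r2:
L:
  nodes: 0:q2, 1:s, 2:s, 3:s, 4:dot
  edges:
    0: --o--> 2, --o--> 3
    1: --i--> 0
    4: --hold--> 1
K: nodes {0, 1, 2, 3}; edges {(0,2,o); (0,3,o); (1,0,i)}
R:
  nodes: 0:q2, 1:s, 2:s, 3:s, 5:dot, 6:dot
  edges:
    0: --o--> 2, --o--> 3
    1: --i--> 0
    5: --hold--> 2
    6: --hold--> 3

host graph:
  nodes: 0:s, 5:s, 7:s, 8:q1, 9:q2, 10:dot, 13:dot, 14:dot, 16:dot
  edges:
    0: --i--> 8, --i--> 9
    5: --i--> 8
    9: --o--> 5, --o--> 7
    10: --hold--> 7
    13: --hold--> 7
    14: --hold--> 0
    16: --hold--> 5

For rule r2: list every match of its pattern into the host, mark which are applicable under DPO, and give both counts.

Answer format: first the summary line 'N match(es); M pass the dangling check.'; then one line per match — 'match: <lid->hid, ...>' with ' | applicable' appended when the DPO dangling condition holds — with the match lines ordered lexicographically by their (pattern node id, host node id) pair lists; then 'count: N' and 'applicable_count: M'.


2 match(es); 2 pass the dangling check.
match: 0->9, 1->0, 2->5, 3->7, 4->14 | applicable
match: 0->9, 1->0, 2->7, 3->5, 4->14 | applicable
count: 2
applicable_count: 2


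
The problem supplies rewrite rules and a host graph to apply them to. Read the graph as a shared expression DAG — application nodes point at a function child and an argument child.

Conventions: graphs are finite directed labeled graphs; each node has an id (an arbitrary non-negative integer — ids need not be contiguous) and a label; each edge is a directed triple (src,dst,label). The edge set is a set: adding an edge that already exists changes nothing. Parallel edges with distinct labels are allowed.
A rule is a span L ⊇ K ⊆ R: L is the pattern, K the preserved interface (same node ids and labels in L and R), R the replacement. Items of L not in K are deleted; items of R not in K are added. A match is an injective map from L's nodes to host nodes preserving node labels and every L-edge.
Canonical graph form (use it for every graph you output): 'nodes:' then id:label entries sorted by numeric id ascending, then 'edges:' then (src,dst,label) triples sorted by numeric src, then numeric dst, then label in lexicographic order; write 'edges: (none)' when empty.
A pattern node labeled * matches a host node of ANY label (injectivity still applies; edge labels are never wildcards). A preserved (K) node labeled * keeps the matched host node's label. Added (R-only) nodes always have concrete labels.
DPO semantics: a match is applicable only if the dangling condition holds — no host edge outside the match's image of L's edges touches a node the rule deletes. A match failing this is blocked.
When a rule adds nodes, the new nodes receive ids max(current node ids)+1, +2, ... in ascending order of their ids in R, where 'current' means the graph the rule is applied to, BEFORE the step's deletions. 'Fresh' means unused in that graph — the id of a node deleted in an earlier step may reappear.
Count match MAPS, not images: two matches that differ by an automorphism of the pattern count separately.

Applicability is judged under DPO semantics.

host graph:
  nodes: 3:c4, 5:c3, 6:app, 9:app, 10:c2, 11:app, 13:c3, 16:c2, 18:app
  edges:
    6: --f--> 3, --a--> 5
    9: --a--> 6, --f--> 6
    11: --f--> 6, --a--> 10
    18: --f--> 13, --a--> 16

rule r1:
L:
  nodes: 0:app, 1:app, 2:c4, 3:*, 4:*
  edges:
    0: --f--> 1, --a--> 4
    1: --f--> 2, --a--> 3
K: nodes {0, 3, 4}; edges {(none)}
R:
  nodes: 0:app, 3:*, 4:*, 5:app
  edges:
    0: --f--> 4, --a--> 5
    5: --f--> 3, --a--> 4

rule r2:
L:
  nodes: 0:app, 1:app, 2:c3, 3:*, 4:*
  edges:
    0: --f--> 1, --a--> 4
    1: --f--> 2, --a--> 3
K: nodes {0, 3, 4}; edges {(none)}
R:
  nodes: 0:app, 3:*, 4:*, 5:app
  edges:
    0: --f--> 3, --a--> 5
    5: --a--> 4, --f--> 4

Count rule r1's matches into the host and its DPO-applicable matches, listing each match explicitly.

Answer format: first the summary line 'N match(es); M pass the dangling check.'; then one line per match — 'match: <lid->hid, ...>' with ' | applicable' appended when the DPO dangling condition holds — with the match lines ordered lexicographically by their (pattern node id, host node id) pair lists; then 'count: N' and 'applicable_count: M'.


1 match(es); 0 pass the dangling check.
match: 0->11, 1->6, 2->3, 3->5, 4->10
count: 1
applicable_count: 0


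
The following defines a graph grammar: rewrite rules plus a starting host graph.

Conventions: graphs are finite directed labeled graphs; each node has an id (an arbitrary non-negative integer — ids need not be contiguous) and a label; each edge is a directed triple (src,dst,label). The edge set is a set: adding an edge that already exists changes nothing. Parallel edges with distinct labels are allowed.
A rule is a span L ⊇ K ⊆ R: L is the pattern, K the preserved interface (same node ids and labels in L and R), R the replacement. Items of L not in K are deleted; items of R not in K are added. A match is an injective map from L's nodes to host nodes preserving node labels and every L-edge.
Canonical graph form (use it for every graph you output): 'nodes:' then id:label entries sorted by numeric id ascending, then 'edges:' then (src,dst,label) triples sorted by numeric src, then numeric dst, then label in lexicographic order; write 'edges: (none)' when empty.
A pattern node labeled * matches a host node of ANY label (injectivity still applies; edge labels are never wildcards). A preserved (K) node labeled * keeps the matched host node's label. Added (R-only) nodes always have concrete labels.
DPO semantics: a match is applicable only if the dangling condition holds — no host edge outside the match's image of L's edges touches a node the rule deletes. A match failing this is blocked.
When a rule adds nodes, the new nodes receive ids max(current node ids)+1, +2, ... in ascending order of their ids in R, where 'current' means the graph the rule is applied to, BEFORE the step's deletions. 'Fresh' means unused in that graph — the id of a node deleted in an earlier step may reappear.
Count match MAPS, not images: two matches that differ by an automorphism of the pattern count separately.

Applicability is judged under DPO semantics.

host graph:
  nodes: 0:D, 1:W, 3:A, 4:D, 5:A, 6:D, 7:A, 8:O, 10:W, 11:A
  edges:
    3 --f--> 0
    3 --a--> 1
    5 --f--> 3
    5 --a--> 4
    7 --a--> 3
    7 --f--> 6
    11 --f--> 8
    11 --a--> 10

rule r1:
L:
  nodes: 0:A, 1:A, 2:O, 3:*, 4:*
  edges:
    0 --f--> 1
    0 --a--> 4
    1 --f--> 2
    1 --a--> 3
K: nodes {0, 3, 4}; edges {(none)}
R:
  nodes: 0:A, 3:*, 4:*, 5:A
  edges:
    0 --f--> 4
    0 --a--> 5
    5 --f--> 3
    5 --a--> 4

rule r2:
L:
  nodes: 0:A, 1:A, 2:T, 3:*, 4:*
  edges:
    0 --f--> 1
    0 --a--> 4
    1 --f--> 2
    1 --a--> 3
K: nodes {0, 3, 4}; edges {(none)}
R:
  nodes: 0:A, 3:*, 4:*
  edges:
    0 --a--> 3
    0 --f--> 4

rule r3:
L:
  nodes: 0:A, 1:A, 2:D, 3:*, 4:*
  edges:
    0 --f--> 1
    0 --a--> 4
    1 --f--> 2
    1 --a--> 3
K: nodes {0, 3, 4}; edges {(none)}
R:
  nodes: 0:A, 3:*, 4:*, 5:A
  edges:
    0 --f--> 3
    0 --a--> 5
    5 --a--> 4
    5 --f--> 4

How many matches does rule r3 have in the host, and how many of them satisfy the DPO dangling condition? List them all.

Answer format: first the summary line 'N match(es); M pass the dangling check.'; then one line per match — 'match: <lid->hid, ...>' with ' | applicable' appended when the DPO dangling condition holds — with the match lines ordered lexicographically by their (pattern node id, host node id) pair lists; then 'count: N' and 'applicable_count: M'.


1 match(es); 0 pass the dangling check.
match: 0->5, 1->3, 2->0, 3->1, 4->4
count: 1
applicable_count: 0
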